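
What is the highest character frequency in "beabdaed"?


Input: beabdaed
Character counts:
  'a': 2
  'b': 2
  'd': 2
  'e': 2
Maximum frequency: 2

2


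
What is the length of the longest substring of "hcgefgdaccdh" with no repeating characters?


Input: "hcgefgdaccdh"
Sliding window (track last position of each char):
  Position 0 ('h'): window [0,0] length 1 -- new best
  Position 1 ('c'): window [0,1] length 2 -- new best
  Position 2 ('g'): window [0,2] length 3 -- new best
  Position 3 ('e'): window [0,3] length 4 -- new best
  Position 4 ('f'): window [0,4] length 5 -- new best
  Position 5 ('g'): repeat (last at 2), move window start to 3
  Position 5 ('g'): window [3,5] length 3
  Position 6 ('d'): window [3,6] length 4
  Position 7 ('a'): window [3,7] length 5
  Position 8 ('c'): window [3,8] length 6 -- new best
  Position 9 ('c'): repeat (last at 8), move window start to 9
  Position 9 ('c'): window [9,9] length 1
  Position 10 ('d'): window [9,10] length 2
  Position 11 ('h'): window [9,11] length 3
Longest substring with no repeats: "efgdac" with length 6

6


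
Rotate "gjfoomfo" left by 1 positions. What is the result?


Input: "gjfoomfo", rotate left by 1
First 1 characters: "g"
Remaining characters: "jfoomfo"
Concatenate remaining + first: "jfoomfo" + "g" = "jfoomfog"

jfoomfog


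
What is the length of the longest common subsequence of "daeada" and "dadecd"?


LCS of "daeada" and "dadecd"
DP table:
           d    a    d    e    c    d
      0    0    0    0    0    0    0
  d   0    1    1    1    1    1    1
  a   0    1    2    2    2    2    2
  e   0    1    2    2    3    3    3
  a   0    1    2    2    3    3    3
  d   0    1    2    3    3    3    4
  a   0    1    2    3    3    3    4
LCS length = dp[6][6] = 4

4


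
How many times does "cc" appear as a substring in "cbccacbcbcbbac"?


Searching for "cc" in "cbccacbcbcbbac"
Scanning each position:
  Position 0: "cb" => no
  Position 1: "bc" => no
  Position 2: "cc" => MATCH
  Position 3: "ca" => no
  Position 4: "ac" => no
  Position 5: "cb" => no
  Position 6: "bc" => no
  Position 7: "cb" => no
  Position 8: "bc" => no
  Position 9: "cb" => no
  Position 10: "bb" => no
  Position 11: "ba" => no
  Position 12: "ac" => no
Total occurrences: 1

1


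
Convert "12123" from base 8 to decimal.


Input: "12123" in base 8
Positional expansion:
  Digit '1' (value 1) x 8^4 = 4096
  Digit '2' (value 2) x 8^3 = 1024
  Digit '1' (value 1) x 8^2 = 64
  Digit '2' (value 2) x 8^1 = 16
  Digit '3' (value 3) x 8^0 = 3
Sum = 5203

5203


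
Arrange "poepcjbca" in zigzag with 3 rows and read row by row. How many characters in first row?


Zigzag "poepcjbca" into 3 rows:
Placing characters:
  'p' => row 0
  'o' => row 1
  'e' => row 2
  'p' => row 1
  'c' => row 0
  'j' => row 1
  'b' => row 2
  'c' => row 1
  'a' => row 0
Rows:
  Row 0: "pca"
  Row 1: "opjc"
  Row 2: "eb"
First row length: 3

3


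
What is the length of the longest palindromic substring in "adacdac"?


Input: "adacdac"
Checking substrings for palindromes:
  [0:3] "ada" (len 3) => palindrome
Longest palindromic substring: "ada" with length 3

3


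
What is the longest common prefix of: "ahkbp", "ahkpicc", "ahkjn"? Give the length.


Words: ahkbp, ahkpicc, ahkjn
  Position 0: all 'a' => match
  Position 1: all 'h' => match
  Position 2: all 'k' => match
  Position 3: ('b', 'p', 'j') => mismatch, stop
LCP = "ahk" (length 3)

3


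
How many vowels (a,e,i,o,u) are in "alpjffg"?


Input: alpjffg
Checking each character:
  'a' at position 0: vowel (running total: 1)
  'l' at position 1: consonant
  'p' at position 2: consonant
  'j' at position 3: consonant
  'f' at position 4: consonant
  'f' at position 5: consonant
  'g' at position 6: consonant
Total vowels: 1

1


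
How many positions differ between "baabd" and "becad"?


Comparing "baabd" and "becad" position by position:
  Position 0: 'b' vs 'b' => same
  Position 1: 'a' vs 'e' => DIFFER
  Position 2: 'a' vs 'c' => DIFFER
  Position 3: 'b' vs 'a' => DIFFER
  Position 4: 'd' vs 'd' => same
Positions that differ: 3

3


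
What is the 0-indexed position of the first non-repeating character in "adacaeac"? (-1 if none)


Input: adacaeac
Character frequencies:
  'a': 4
  'c': 2
  'd': 1
  'e': 1
Scanning left to right for freq == 1:
  Position 0 ('a'): freq=4, skip
  Position 1 ('d'): unique! => answer = 1

1


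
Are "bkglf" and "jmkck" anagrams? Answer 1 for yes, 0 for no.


Strings: "bkglf", "jmkck"
Sorted first:  bfgkl
Sorted second: cjkkm
Differ at position 0: 'b' vs 'c' => not anagrams

0


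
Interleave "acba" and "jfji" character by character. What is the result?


Interleaving "acba" and "jfji":
  Position 0: 'a' from first, 'j' from second => "aj"
  Position 1: 'c' from first, 'f' from second => "cf"
  Position 2: 'b' from first, 'j' from second => "bj"
  Position 3: 'a' from first, 'i' from second => "ai"
Result: ajcfbjai

ajcfbjai


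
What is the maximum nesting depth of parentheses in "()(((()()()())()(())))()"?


Input: "()(((()()()())()(())))()"
Tracking depth:
  Position 0 '(': depth becomes 1
  Position 1 ')': depth becomes 0
  Position 2 '(': depth becomes 1
  Position 3 '(': depth becomes 2
  Position 4 '(': depth becomes 3
  Position 5 '(': depth becomes 4
  Position 6 ')': depth becomes 3
  Position 7 '(': depth becomes 4
  Position 8 ')': depth becomes 3
  Position 9 '(': depth becomes 4
  Position 10 ')': depth becomes 3
  Position 11 '(': depth becomes 4
  Position 12 ')': depth becomes 3
  Position 13 ')': depth becomes 2
  Position 14 '(': depth becomes 3
  Position 15 ')': depth becomes 2
  Position 16 '(': depth becomes 3
  Position 17 '(': depth becomes 4
  Position 18 ')': depth becomes 3
  Position 19 ')': depth becomes 2
  Position 20 ')': depth becomes 1
  Position 21 ')': depth becomes 0
  Position 22 '(': depth becomes 1
  Position 23 ')': depth becomes 0
Maximum depth reached: 4

4


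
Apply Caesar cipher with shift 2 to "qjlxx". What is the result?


Caesar cipher: shift "qjlxx" by 2
  'q' (pos 16) + 2 = pos 18 = 's'
  'j' (pos 9) + 2 = pos 11 = 'l'
  'l' (pos 11) + 2 = pos 13 = 'n'
  'x' (pos 23) + 2 = pos 25 = 'z'
  'x' (pos 23) + 2 = pos 25 = 'z'
Result: slnzz

slnzz


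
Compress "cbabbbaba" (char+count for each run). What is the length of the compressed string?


Input: cbabbbaba
Runs:
  'c' x 1 => "c1"
  'b' x 1 => "b1"
  'a' x 1 => "a1"
  'b' x 3 => "b3"
  'a' x 1 => "a1"
  'b' x 1 => "b1"
  'a' x 1 => "a1"
Compressed: "c1b1a1b3a1b1a1"
Compressed length: 14

14


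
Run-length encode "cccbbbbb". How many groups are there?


Input: cccbbbbb
Scanning for consecutive runs:
  Group 1: 'c' x 3 (positions 0-2)
  Group 2: 'b' x 5 (positions 3-7)
Total groups: 2

2


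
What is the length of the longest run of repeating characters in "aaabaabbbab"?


Input: "aaabaabbbab"
Scanning for longest run:
  Position 1 ('a'): continues run of 'a', length=2
  Position 2 ('a'): continues run of 'a', length=3
  Position 3 ('b'): new char, reset run to 1
  Position 4 ('a'): new char, reset run to 1
  Position 5 ('a'): continues run of 'a', length=2
  Position 6 ('b'): new char, reset run to 1
  Position 7 ('b'): continues run of 'b', length=2
  Position 8 ('b'): continues run of 'b', length=3
  Position 9 ('a'): new char, reset run to 1
  Position 10 ('b'): new char, reset run to 1
Longest run: 'a' with length 3

3


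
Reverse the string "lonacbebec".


Input: lonacbebec
Reading characters right to left:
  Position 9: 'c'
  Position 8: 'e'
  Position 7: 'b'
  Position 6: 'e'
  Position 5: 'b'
  Position 4: 'c'
  Position 3: 'a'
  Position 2: 'n'
  Position 1: 'o'
  Position 0: 'l'
Reversed: cebebcanol

cebebcanol


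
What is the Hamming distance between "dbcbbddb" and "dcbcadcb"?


Comparing "dbcbbddb" and "dcbcadcb" position by position:
  Position 0: 'd' vs 'd' => same
  Position 1: 'b' vs 'c' => differ
  Position 2: 'c' vs 'b' => differ
  Position 3: 'b' vs 'c' => differ
  Position 4: 'b' vs 'a' => differ
  Position 5: 'd' vs 'd' => same
  Position 6: 'd' vs 'c' => differ
  Position 7: 'b' vs 'b' => same
Total differences (Hamming distance): 5

5


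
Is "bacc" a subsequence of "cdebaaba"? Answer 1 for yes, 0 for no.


Check if "bacc" is a subsequence of "cdebaaba"
Greedy scan:
  Position 0 ('c'): no match needed
  Position 1 ('d'): no match needed
  Position 2 ('e'): no match needed
  Position 3 ('b'): matches sub[0] = 'b'
  Position 4 ('a'): matches sub[1] = 'a'
  Position 5 ('a'): no match needed
  Position 6 ('b'): no match needed
  Position 7 ('a'): no match needed
Only matched 2/4 characters => not a subsequence

0


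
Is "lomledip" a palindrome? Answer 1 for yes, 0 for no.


Input: lomledip
Reversed: pidelmol
  Compare pos 0 ('l') with pos 7 ('p'): MISMATCH
  Compare pos 1 ('o') with pos 6 ('i'): MISMATCH
  Compare pos 2 ('m') with pos 5 ('d'): MISMATCH
  Compare pos 3 ('l') with pos 4 ('e'): MISMATCH
Result: not a palindrome

0


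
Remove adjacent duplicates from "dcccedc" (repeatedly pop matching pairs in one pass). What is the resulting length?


Input: dcccedc
Stack-based adjacent duplicate removal:
  Read 'd': push. Stack: d
  Read 'c': push. Stack: dc
  Read 'c': matches stack top 'c' => pop. Stack: d
  Read 'c': push. Stack: dc
  Read 'e': push. Stack: dce
  Read 'd': push. Stack: dced
  Read 'c': push. Stack: dcedc
Final stack: "dcedc" (length 5)

5


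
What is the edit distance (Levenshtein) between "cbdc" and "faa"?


Computing edit distance: "cbdc" -> "faa"
DP table:
           f    a    a
      0    1    2    3
  c   1    1    2    3
  b   2    2    2    3
  d   3    3    3    3
  c   4    4    4    4
Edit distance = dp[4][3] = 4

4


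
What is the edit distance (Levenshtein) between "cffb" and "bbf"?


Computing edit distance: "cffb" -> "bbf"
DP table:
           b    b    f
      0    1    2    3
  c   1    1    2    3
  f   2    2    2    2
  f   3    3    3    2
  b   4    3    3    3
Edit distance = dp[4][3] = 3

3


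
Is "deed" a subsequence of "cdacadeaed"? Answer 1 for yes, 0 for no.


Check if "deed" is a subsequence of "cdacadeaed"
Greedy scan:
  Position 0 ('c'): no match needed
  Position 1 ('d'): matches sub[0] = 'd'
  Position 2 ('a'): no match needed
  Position 3 ('c'): no match needed
  Position 4 ('a'): no match needed
  Position 5 ('d'): no match needed
  Position 6 ('e'): matches sub[1] = 'e'
  Position 7 ('a'): no match needed
  Position 8 ('e'): matches sub[2] = 'e'
  Position 9 ('d'): matches sub[3] = 'd'
All 4 characters matched => is a subsequence

1


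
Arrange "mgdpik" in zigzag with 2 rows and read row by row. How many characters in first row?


Zigzag "mgdpik" into 2 rows:
Placing characters:
  'm' => row 0
  'g' => row 1
  'd' => row 0
  'p' => row 1
  'i' => row 0
  'k' => row 1
Rows:
  Row 0: "mdi"
  Row 1: "gpk"
First row length: 3

3


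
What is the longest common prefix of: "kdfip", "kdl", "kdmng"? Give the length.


Words: kdfip, kdl, kdmng
  Position 0: all 'k' => match
  Position 1: all 'd' => match
  Position 2: ('f', 'l', 'm') => mismatch, stop
LCP = "kd" (length 2)

2


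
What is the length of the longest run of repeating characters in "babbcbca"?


Input: "babbcbca"
Scanning for longest run:
  Position 1 ('a'): new char, reset run to 1
  Position 2 ('b'): new char, reset run to 1
  Position 3 ('b'): continues run of 'b', length=2
  Position 4 ('c'): new char, reset run to 1
  Position 5 ('b'): new char, reset run to 1
  Position 6 ('c'): new char, reset run to 1
  Position 7 ('a'): new char, reset run to 1
Longest run: 'b' with length 2

2


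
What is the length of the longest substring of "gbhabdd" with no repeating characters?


Input: "gbhabdd"
Sliding window (track last position of each char):
  Position 0 ('g'): window [0,0] length 1 -- new best
  Position 1 ('b'): window [0,1] length 2 -- new best
  Position 2 ('h'): window [0,2] length 3 -- new best
  Position 3 ('a'): window [0,3] length 4 -- new best
  Position 4 ('b'): repeat (last at 1), move window start to 2
  Position 4 ('b'): window [2,4] length 3
  Position 5 ('d'): window [2,5] length 4
  Position 6 ('d'): repeat (last at 5), move window start to 6
  Position 6 ('d'): window [6,6] length 1
Longest substring with no repeats: "gbha" with length 4

4


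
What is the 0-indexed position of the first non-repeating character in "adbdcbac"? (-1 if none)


Input: adbdcbac
Character frequencies:
  'a': 2
  'b': 2
  'c': 2
  'd': 2
Scanning left to right for freq == 1:
  Position 0 ('a'): freq=2, skip
  Position 1 ('d'): freq=2, skip
  Position 2 ('b'): freq=2, skip
  Position 3 ('d'): freq=2, skip
  Position 4 ('c'): freq=2, skip
  Position 5 ('b'): freq=2, skip
  Position 6 ('a'): freq=2, skip
  Position 7 ('c'): freq=2, skip
  No unique character found => answer = -1

-1


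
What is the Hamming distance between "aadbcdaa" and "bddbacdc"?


Comparing "aadbcdaa" and "bddbacdc" position by position:
  Position 0: 'a' vs 'b' => differ
  Position 1: 'a' vs 'd' => differ
  Position 2: 'd' vs 'd' => same
  Position 3: 'b' vs 'b' => same
  Position 4: 'c' vs 'a' => differ
  Position 5: 'd' vs 'c' => differ
  Position 6: 'a' vs 'd' => differ
  Position 7: 'a' vs 'c' => differ
Total differences (Hamming distance): 6

6


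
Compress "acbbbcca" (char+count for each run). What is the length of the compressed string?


Input: acbbbcca
Runs:
  'a' x 1 => "a1"
  'c' x 1 => "c1"
  'b' x 3 => "b3"
  'c' x 2 => "c2"
  'a' x 1 => "a1"
Compressed: "a1c1b3c2a1"
Compressed length: 10

10


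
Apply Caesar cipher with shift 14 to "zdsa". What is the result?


Caesar cipher: shift "zdsa" by 14
  'z' (pos 25) + 14 = pos 13 = 'n'
  'd' (pos 3) + 14 = pos 17 = 'r'
  's' (pos 18) + 14 = pos 6 = 'g'
  'a' (pos 0) + 14 = pos 14 = 'o'
Result: nrgo

nrgo


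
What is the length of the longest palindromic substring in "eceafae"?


Input: "eceafae"
Checking substrings for palindromes:
  [2:7] "eafae" (len 5) => palindrome
  [0:3] "ece" (len 3) => palindrome
  [3:6] "afa" (len 3) => palindrome
Longest palindromic substring: "eafae" with length 5

5


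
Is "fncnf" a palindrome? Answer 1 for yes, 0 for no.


Input: fncnf
Reversed: fncnf
  Compare pos 0 ('f') with pos 4 ('f'): match
  Compare pos 1 ('n') with pos 3 ('n'): match
Result: palindrome

1


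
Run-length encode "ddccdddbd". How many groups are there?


Input: ddccdddbd
Scanning for consecutive runs:
  Group 1: 'd' x 2 (positions 0-1)
  Group 2: 'c' x 2 (positions 2-3)
  Group 3: 'd' x 3 (positions 4-6)
  Group 4: 'b' x 1 (positions 7-7)
  Group 5: 'd' x 1 (positions 8-8)
Total groups: 5

5


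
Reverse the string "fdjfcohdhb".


Input: fdjfcohdhb
Reading characters right to left:
  Position 9: 'b'
  Position 8: 'h'
  Position 7: 'd'
  Position 6: 'h'
  Position 5: 'o'
  Position 4: 'c'
  Position 3: 'f'
  Position 2: 'j'
  Position 1: 'd'
  Position 0: 'f'
Reversed: bhdhocfjdf

bhdhocfjdf


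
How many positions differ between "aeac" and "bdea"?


Comparing "aeac" and "bdea" position by position:
  Position 0: 'a' vs 'b' => DIFFER
  Position 1: 'e' vs 'd' => DIFFER
  Position 2: 'a' vs 'e' => DIFFER
  Position 3: 'c' vs 'a' => DIFFER
Positions that differ: 4

4


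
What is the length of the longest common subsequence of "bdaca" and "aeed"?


LCS of "bdaca" and "aeed"
DP table:
           a    e    e    d
      0    0    0    0    0
  b   0    0    0    0    0
  d   0    0    0    0    1
  a   0    1    1    1    1
  c   0    1    1    1    1
  a   0    1    1    1    1
LCS length = dp[5][4] = 1

1


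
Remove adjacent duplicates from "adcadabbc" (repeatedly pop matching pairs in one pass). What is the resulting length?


Input: adcadabbc
Stack-based adjacent duplicate removal:
  Read 'a': push. Stack: a
  Read 'd': push. Stack: ad
  Read 'c': push. Stack: adc
  Read 'a': push. Stack: adca
  Read 'd': push. Stack: adcad
  Read 'a': push. Stack: adcada
  Read 'b': push. Stack: adcadab
  Read 'b': matches stack top 'b' => pop. Stack: adcada
  Read 'c': push. Stack: adcadac
Final stack: "adcadac" (length 7)

7


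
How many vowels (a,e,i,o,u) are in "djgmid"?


Input: djgmid
Checking each character:
  'd' at position 0: consonant
  'j' at position 1: consonant
  'g' at position 2: consonant
  'm' at position 3: consonant
  'i' at position 4: vowel (running total: 1)
  'd' at position 5: consonant
Total vowels: 1

1


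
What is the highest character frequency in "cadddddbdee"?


Input: cadddddbdee
Character counts:
  'a': 1
  'b': 1
  'c': 1
  'd': 6
  'e': 2
Maximum frequency: 6

6


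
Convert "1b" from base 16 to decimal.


Input: "1b" in base 16
Positional expansion:
  Digit '1' (value 1) x 16^1 = 16
  Digit 'b' (value 11) x 16^0 = 11
Sum = 27

27


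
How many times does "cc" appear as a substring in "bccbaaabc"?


Searching for "cc" in "bccbaaabc"
Scanning each position:
  Position 0: "bc" => no
  Position 1: "cc" => MATCH
  Position 2: "cb" => no
  Position 3: "ba" => no
  Position 4: "aa" => no
  Position 5: "aa" => no
  Position 6: "ab" => no
  Position 7: "bc" => no
Total occurrences: 1

1


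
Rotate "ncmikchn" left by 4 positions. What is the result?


Input: "ncmikchn", rotate left by 4
First 4 characters: "ncmi"
Remaining characters: "kchn"
Concatenate remaining + first: "kchn" + "ncmi" = "kchnncmi"

kchnncmi


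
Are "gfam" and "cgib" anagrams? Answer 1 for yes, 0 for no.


Strings: "gfam", "cgib"
Sorted first:  afgm
Sorted second: bcgi
Differ at position 0: 'a' vs 'b' => not anagrams

0


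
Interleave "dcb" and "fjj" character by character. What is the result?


Interleaving "dcb" and "fjj":
  Position 0: 'd' from first, 'f' from second => "df"
  Position 1: 'c' from first, 'j' from second => "cj"
  Position 2: 'b' from first, 'j' from second => "bj"
Result: dfcjbj

dfcjbj


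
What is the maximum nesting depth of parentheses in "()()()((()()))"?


Input: "()()()((()()))"
Tracking depth:
  Position 0 '(': depth becomes 1
  Position 1 ')': depth becomes 0
  Position 2 '(': depth becomes 1
  Position 3 ')': depth becomes 0
  Position 4 '(': depth becomes 1
  Position 5 ')': depth becomes 0
  Position 6 '(': depth becomes 1
  Position 7 '(': depth becomes 2
  Position 8 '(': depth becomes 3
  Position 9 ')': depth becomes 2
  Position 10 '(': depth becomes 3
  Position 11 ')': depth becomes 2
  Position 12 ')': depth becomes 1
  Position 13 ')': depth becomes 0
Maximum depth reached: 3

3


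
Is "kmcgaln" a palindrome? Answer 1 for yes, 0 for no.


Input: kmcgaln
Reversed: nlagcmk
  Compare pos 0 ('k') with pos 6 ('n'): MISMATCH
  Compare pos 1 ('m') with pos 5 ('l'): MISMATCH
  Compare pos 2 ('c') with pos 4 ('a'): MISMATCH
Result: not a palindrome

0


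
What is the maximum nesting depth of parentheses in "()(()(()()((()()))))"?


Input: "()(()(()()((()()))))"
Tracking depth:
  Position 0 '(': depth becomes 1
  Position 1 ')': depth becomes 0
  Position 2 '(': depth becomes 1
  Position 3 '(': depth becomes 2
  Position 4 ')': depth becomes 1
  Position 5 '(': depth becomes 2
  Position 6 '(': depth becomes 3
  Position 7 ')': depth becomes 2
  Position 8 '(': depth becomes 3
  Position 9 ')': depth becomes 2
  Position 10 '(': depth becomes 3
  Position 11 '(': depth becomes 4
  Position 12 '(': depth becomes 5
  Position 13 ')': depth becomes 4
  Position 14 '(': depth becomes 5
  Position 15 ')': depth becomes 4
  Position 16 ')': depth becomes 3
  Position 17 ')': depth becomes 2
  Position 18 ')': depth becomes 1
  Position 19 ')': depth becomes 0
Maximum depth reached: 5

5


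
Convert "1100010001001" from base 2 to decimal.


Input: "1100010001001" in base 2
Positional expansion:
  Digit '1' (value 1) x 2^12 = 4096
  Digit '1' (value 1) x 2^11 = 2048
  Digit '0' (value 0) x 2^10 = 0
  Digit '0' (value 0) x 2^9 = 0
  Digit '0' (value 0) x 2^8 = 0
  Digit '1' (value 1) x 2^7 = 128
  Digit '0' (value 0) x 2^6 = 0
  Digit '0' (value 0) x 2^5 = 0
  Digit '0' (value 0) x 2^4 = 0
  Digit '1' (value 1) x 2^3 = 8
  Digit '0' (value 0) x 2^2 = 0
  Digit '0' (value 0) x 2^1 = 0
  Digit '1' (value 1) x 2^0 = 1
Sum = 6281

6281


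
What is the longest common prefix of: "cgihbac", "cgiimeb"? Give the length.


Words: cgihbac, cgiimeb
  Position 0: all 'c' => match
  Position 1: all 'g' => match
  Position 2: all 'i' => match
  Position 3: ('h', 'i') => mismatch, stop
LCP = "cgi" (length 3)

3


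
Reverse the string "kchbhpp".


Input: kchbhpp
Reading characters right to left:
  Position 6: 'p'
  Position 5: 'p'
  Position 4: 'h'
  Position 3: 'b'
  Position 2: 'h'
  Position 1: 'c'
  Position 0: 'k'
Reversed: pphbhck

pphbhck


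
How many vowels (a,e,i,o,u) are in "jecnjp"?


Input: jecnjp
Checking each character:
  'j' at position 0: consonant
  'e' at position 1: vowel (running total: 1)
  'c' at position 2: consonant
  'n' at position 3: consonant
  'j' at position 4: consonant
  'p' at position 5: consonant
Total vowels: 1

1


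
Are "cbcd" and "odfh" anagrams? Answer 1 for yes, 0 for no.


Strings: "cbcd", "odfh"
Sorted first:  bccd
Sorted second: dfho
Differ at position 0: 'b' vs 'd' => not anagrams

0


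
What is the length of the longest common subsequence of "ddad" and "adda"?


LCS of "ddad" and "adda"
DP table:
           a    d    d    a
      0    0    0    0    0
  d   0    0    1    1    1
  d   0    0    1    2    2
  a   0    1    1    2    3
  d   0    1    2    2    3
LCS length = dp[4][4] = 3

3


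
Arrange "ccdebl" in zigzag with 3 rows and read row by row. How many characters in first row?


Zigzag "ccdebl" into 3 rows:
Placing characters:
  'c' => row 0
  'c' => row 1
  'd' => row 2
  'e' => row 1
  'b' => row 0
  'l' => row 1
Rows:
  Row 0: "cb"
  Row 1: "cel"
  Row 2: "d"
First row length: 2

2


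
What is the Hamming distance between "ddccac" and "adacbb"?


Comparing "ddccac" and "adacbb" position by position:
  Position 0: 'd' vs 'a' => differ
  Position 1: 'd' vs 'd' => same
  Position 2: 'c' vs 'a' => differ
  Position 3: 'c' vs 'c' => same
  Position 4: 'a' vs 'b' => differ
  Position 5: 'c' vs 'b' => differ
Total differences (Hamming distance): 4

4


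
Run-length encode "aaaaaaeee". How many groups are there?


Input: aaaaaaeee
Scanning for consecutive runs:
  Group 1: 'a' x 6 (positions 0-5)
  Group 2: 'e' x 3 (positions 6-8)
Total groups: 2

2


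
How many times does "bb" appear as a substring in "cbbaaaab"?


Searching for "bb" in "cbbaaaab"
Scanning each position:
  Position 0: "cb" => no
  Position 1: "bb" => MATCH
  Position 2: "ba" => no
  Position 3: "aa" => no
  Position 4: "aa" => no
  Position 5: "aa" => no
  Position 6: "ab" => no
Total occurrences: 1

1


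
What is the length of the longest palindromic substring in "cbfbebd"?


Input: "cbfbebd"
Checking substrings for palindromes:
  [1:4] "bfb" (len 3) => palindrome
  [3:6] "beb" (len 3) => palindrome
Longest palindromic substring: "bfb" with length 3

3


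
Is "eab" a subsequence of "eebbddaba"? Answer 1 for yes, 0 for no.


Check if "eab" is a subsequence of "eebbddaba"
Greedy scan:
  Position 0 ('e'): matches sub[0] = 'e'
  Position 1 ('e'): no match needed
  Position 2 ('b'): no match needed
  Position 3 ('b'): no match needed
  Position 4 ('d'): no match needed
  Position 5 ('d'): no match needed
  Position 6 ('a'): matches sub[1] = 'a'
  Position 7 ('b'): matches sub[2] = 'b'
  Position 8 ('a'): no match needed
All 3 characters matched => is a subsequence

1


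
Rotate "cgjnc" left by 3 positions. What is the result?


Input: "cgjnc", rotate left by 3
First 3 characters: "cgj"
Remaining characters: "nc"
Concatenate remaining + first: "nc" + "cgj" = "nccgj"

nccgj


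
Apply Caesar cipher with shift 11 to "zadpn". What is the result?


Caesar cipher: shift "zadpn" by 11
  'z' (pos 25) + 11 = pos 10 = 'k'
  'a' (pos 0) + 11 = pos 11 = 'l'
  'd' (pos 3) + 11 = pos 14 = 'o'
  'p' (pos 15) + 11 = pos 0 = 'a'
  'n' (pos 13) + 11 = pos 24 = 'y'
Result: kloay

kloay


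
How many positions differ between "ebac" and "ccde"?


Comparing "ebac" and "ccde" position by position:
  Position 0: 'e' vs 'c' => DIFFER
  Position 1: 'b' vs 'c' => DIFFER
  Position 2: 'a' vs 'd' => DIFFER
  Position 3: 'c' vs 'e' => DIFFER
Positions that differ: 4

4


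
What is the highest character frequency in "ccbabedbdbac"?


Input: ccbabedbdbac
Character counts:
  'a': 2
  'b': 4
  'c': 3
  'd': 2
  'e': 1
Maximum frequency: 4

4


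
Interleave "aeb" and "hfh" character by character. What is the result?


Interleaving "aeb" and "hfh":
  Position 0: 'a' from first, 'h' from second => "ah"
  Position 1: 'e' from first, 'f' from second => "ef"
  Position 2: 'b' from first, 'h' from second => "bh"
Result: ahefbh

ahefbh


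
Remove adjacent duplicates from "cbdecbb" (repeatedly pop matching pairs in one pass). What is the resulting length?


Input: cbdecbb
Stack-based adjacent duplicate removal:
  Read 'c': push. Stack: c
  Read 'b': push. Stack: cb
  Read 'd': push. Stack: cbd
  Read 'e': push. Stack: cbde
  Read 'c': push. Stack: cbdec
  Read 'b': push. Stack: cbdecb
  Read 'b': matches stack top 'b' => pop. Stack: cbdec
Final stack: "cbdec" (length 5)

5


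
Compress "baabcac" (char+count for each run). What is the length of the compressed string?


Input: baabcac
Runs:
  'b' x 1 => "b1"
  'a' x 2 => "a2"
  'b' x 1 => "b1"
  'c' x 1 => "c1"
  'a' x 1 => "a1"
  'c' x 1 => "c1"
Compressed: "b1a2b1c1a1c1"
Compressed length: 12

12


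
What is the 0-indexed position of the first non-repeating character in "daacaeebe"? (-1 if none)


Input: daacaeebe
Character frequencies:
  'a': 3
  'b': 1
  'c': 1
  'd': 1
  'e': 3
Scanning left to right for freq == 1:
  Position 0 ('d'): unique! => answer = 0

0


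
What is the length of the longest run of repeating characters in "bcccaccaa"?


Input: "bcccaccaa"
Scanning for longest run:
  Position 1 ('c'): new char, reset run to 1
  Position 2 ('c'): continues run of 'c', length=2
  Position 3 ('c'): continues run of 'c', length=3
  Position 4 ('a'): new char, reset run to 1
  Position 5 ('c'): new char, reset run to 1
  Position 6 ('c'): continues run of 'c', length=2
  Position 7 ('a'): new char, reset run to 1
  Position 8 ('a'): continues run of 'a', length=2
Longest run: 'c' with length 3

3


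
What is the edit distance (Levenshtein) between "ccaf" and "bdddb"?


Computing edit distance: "ccaf" -> "bdddb"
DP table:
           b    d    d    d    b
      0    1    2    3    4    5
  c   1    1    2    3    4    5
  c   2    2    2    3    4    5
  a   3    3    3    3    4    5
  f   4    4    4    4    4    5
Edit distance = dp[4][5] = 5

5


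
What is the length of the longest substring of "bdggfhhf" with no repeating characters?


Input: "bdggfhhf"
Sliding window (track last position of each char):
  Position 0 ('b'): window [0,0] length 1 -- new best
  Position 1 ('d'): window [0,1] length 2 -- new best
  Position 2 ('g'): window [0,2] length 3 -- new best
  Position 3 ('g'): repeat (last at 2), move window start to 3
  Position 3 ('g'): window [3,3] length 1
  Position 4 ('f'): window [3,4] length 2
  Position 5 ('h'): window [3,5] length 3
  Position 6 ('h'): repeat (last at 5), move window start to 6
  Position 6 ('h'): window [6,6] length 1
  Position 7 ('f'): window [6,7] length 2
Longest substring with no repeats: "bdg" with length 3

3


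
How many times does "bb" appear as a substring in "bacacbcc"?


Searching for "bb" in "bacacbcc"
Scanning each position:
  Position 0: "ba" => no
  Position 1: "ac" => no
  Position 2: "ca" => no
  Position 3: "ac" => no
  Position 4: "cb" => no
  Position 5: "bc" => no
  Position 6: "cc" => no
Total occurrences: 0

0


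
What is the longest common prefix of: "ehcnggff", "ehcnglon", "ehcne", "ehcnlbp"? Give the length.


Words: ehcnggff, ehcnglon, ehcne, ehcnlbp
  Position 0: all 'e' => match
  Position 1: all 'h' => match
  Position 2: all 'c' => match
  Position 3: all 'n' => match
  Position 4: ('g', 'g', 'e', 'l') => mismatch, stop
LCP = "ehcn" (length 4)

4


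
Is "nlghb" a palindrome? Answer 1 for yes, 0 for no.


Input: nlghb
Reversed: bhgln
  Compare pos 0 ('n') with pos 4 ('b'): MISMATCH
  Compare pos 1 ('l') with pos 3 ('h'): MISMATCH
Result: not a palindrome

0


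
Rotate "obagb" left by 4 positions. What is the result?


Input: "obagb", rotate left by 4
First 4 characters: "obag"
Remaining characters: "b"
Concatenate remaining + first: "b" + "obag" = "bobag"

bobag


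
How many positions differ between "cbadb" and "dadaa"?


Comparing "cbadb" and "dadaa" position by position:
  Position 0: 'c' vs 'd' => DIFFER
  Position 1: 'b' vs 'a' => DIFFER
  Position 2: 'a' vs 'd' => DIFFER
  Position 3: 'd' vs 'a' => DIFFER
  Position 4: 'b' vs 'a' => DIFFER
Positions that differ: 5

5


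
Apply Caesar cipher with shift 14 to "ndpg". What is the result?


Caesar cipher: shift "ndpg" by 14
  'n' (pos 13) + 14 = pos 1 = 'b'
  'd' (pos 3) + 14 = pos 17 = 'r'
  'p' (pos 15) + 14 = pos 3 = 'd'
  'g' (pos 6) + 14 = pos 20 = 'u'
Result: brdu

brdu


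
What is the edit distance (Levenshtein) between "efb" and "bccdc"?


Computing edit distance: "efb" -> "bccdc"
DP table:
           b    c    c    d    c
      0    1    2    3    4    5
  e   1    1    2    3    4    5
  f   2    2    2    3    4    5
  b   3    2    3    3    4    5
Edit distance = dp[3][5] = 5

5


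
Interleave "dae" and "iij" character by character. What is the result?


Interleaving "dae" and "iij":
  Position 0: 'd' from first, 'i' from second => "di"
  Position 1: 'a' from first, 'i' from second => "ai"
  Position 2: 'e' from first, 'j' from second => "ej"
Result: diaiej

diaiej


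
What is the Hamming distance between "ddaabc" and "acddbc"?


Comparing "ddaabc" and "acddbc" position by position:
  Position 0: 'd' vs 'a' => differ
  Position 1: 'd' vs 'c' => differ
  Position 2: 'a' vs 'd' => differ
  Position 3: 'a' vs 'd' => differ
  Position 4: 'b' vs 'b' => same
  Position 5: 'c' vs 'c' => same
Total differences (Hamming distance): 4

4


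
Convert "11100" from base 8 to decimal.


Input: "11100" in base 8
Positional expansion:
  Digit '1' (value 1) x 8^4 = 4096
  Digit '1' (value 1) x 8^3 = 512
  Digit '1' (value 1) x 8^2 = 64
  Digit '0' (value 0) x 8^1 = 0
  Digit '0' (value 0) x 8^0 = 0
Sum = 4672

4672


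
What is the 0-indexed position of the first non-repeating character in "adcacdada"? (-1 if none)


Input: adcacdada
Character frequencies:
  'a': 4
  'c': 2
  'd': 3
Scanning left to right for freq == 1:
  Position 0 ('a'): freq=4, skip
  Position 1 ('d'): freq=3, skip
  Position 2 ('c'): freq=2, skip
  Position 3 ('a'): freq=4, skip
  Position 4 ('c'): freq=2, skip
  Position 5 ('d'): freq=3, skip
  Position 6 ('a'): freq=4, skip
  Position 7 ('d'): freq=3, skip
  Position 8 ('a'): freq=4, skip
  No unique character found => answer = -1

-1


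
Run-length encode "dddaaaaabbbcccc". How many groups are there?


Input: dddaaaaabbbcccc
Scanning for consecutive runs:
  Group 1: 'd' x 3 (positions 0-2)
  Group 2: 'a' x 5 (positions 3-7)
  Group 3: 'b' x 3 (positions 8-10)
  Group 4: 'c' x 4 (positions 11-14)
Total groups: 4

4


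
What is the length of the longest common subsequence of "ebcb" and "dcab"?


LCS of "ebcb" and "dcab"
DP table:
           d    c    a    b
      0    0    0    0    0
  e   0    0    0    0    0
  b   0    0    0    0    1
  c   0    0    1    1    1
  b   0    0    1    1    2
LCS length = dp[4][4] = 2

2


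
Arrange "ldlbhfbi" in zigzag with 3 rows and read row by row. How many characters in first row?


Zigzag "ldlbhfbi" into 3 rows:
Placing characters:
  'l' => row 0
  'd' => row 1
  'l' => row 2
  'b' => row 1
  'h' => row 0
  'f' => row 1
  'b' => row 2
  'i' => row 1
Rows:
  Row 0: "lh"
  Row 1: "dbfi"
  Row 2: "lb"
First row length: 2

2


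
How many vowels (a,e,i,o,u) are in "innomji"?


Input: innomji
Checking each character:
  'i' at position 0: vowel (running total: 1)
  'n' at position 1: consonant
  'n' at position 2: consonant
  'o' at position 3: vowel (running total: 2)
  'm' at position 4: consonant
  'j' at position 5: consonant
  'i' at position 6: vowel (running total: 3)
Total vowels: 3

3


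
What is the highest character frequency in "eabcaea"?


Input: eabcaea
Character counts:
  'a': 3
  'b': 1
  'c': 1
  'e': 2
Maximum frequency: 3

3


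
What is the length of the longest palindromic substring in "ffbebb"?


Input: "ffbebb"
Checking substrings for palindromes:
  [2:5] "beb" (len 3) => palindrome
  [0:2] "ff" (len 2) => palindrome
  [4:6] "bb" (len 2) => palindrome
Longest palindromic substring: "beb" with length 3

3


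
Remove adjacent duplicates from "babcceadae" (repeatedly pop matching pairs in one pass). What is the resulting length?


Input: babcceadae
Stack-based adjacent duplicate removal:
  Read 'b': push. Stack: b
  Read 'a': push. Stack: ba
  Read 'b': push. Stack: bab
  Read 'c': push. Stack: babc
  Read 'c': matches stack top 'c' => pop. Stack: bab
  Read 'e': push. Stack: babe
  Read 'a': push. Stack: babea
  Read 'd': push. Stack: babead
  Read 'a': push. Stack: babeada
  Read 'e': push. Stack: babeadae
Final stack: "babeadae" (length 8)

8


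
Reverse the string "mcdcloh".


Input: mcdcloh
Reading characters right to left:
  Position 6: 'h'
  Position 5: 'o'
  Position 4: 'l'
  Position 3: 'c'
  Position 2: 'd'
  Position 1: 'c'
  Position 0: 'm'
Reversed: holcdcm

holcdcm


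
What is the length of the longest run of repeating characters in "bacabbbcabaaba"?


Input: "bacabbbcabaaba"
Scanning for longest run:
  Position 1 ('a'): new char, reset run to 1
  Position 2 ('c'): new char, reset run to 1
  Position 3 ('a'): new char, reset run to 1
  Position 4 ('b'): new char, reset run to 1
  Position 5 ('b'): continues run of 'b', length=2
  Position 6 ('b'): continues run of 'b', length=3
  Position 7 ('c'): new char, reset run to 1
  Position 8 ('a'): new char, reset run to 1
  Position 9 ('b'): new char, reset run to 1
  Position 10 ('a'): new char, reset run to 1
  Position 11 ('a'): continues run of 'a', length=2
  Position 12 ('b'): new char, reset run to 1
  Position 13 ('a'): new char, reset run to 1
Longest run: 'b' with length 3

3


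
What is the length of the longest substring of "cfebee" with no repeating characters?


Input: "cfebee"
Sliding window (track last position of each char):
  Position 0 ('c'): window [0,0] length 1 -- new best
  Position 1 ('f'): window [0,1] length 2 -- new best
  Position 2 ('e'): window [0,2] length 3 -- new best
  Position 3 ('b'): window [0,3] length 4 -- new best
  Position 4 ('e'): repeat (last at 2), move window start to 3
  Position 4 ('e'): window [3,4] length 2
  Position 5 ('e'): repeat (last at 4), move window start to 5
  Position 5 ('e'): window [5,5] length 1
Longest substring with no repeats: "cfeb" with length 4

4


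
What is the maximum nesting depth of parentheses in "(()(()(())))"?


Input: "(()(()(())))"
Tracking depth:
  Position 0 '(': depth becomes 1
  Position 1 '(': depth becomes 2
  Position 2 ')': depth becomes 1
  Position 3 '(': depth becomes 2
  Position 4 '(': depth becomes 3
  Position 5 ')': depth becomes 2
  Position 6 '(': depth becomes 3
  Position 7 '(': depth becomes 4
  Position 8 ')': depth becomes 3
  Position 9 ')': depth becomes 2
  Position 10 ')': depth becomes 1
  Position 11 ')': depth becomes 0
Maximum depth reached: 4

4


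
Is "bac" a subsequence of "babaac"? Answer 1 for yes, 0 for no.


Check if "bac" is a subsequence of "babaac"
Greedy scan:
  Position 0 ('b'): matches sub[0] = 'b'
  Position 1 ('a'): matches sub[1] = 'a'
  Position 2 ('b'): no match needed
  Position 3 ('a'): no match needed
  Position 4 ('a'): no match needed
  Position 5 ('c'): matches sub[2] = 'c'
All 3 characters matched => is a subsequence

1


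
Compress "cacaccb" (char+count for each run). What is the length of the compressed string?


Input: cacaccb
Runs:
  'c' x 1 => "c1"
  'a' x 1 => "a1"
  'c' x 1 => "c1"
  'a' x 1 => "a1"
  'c' x 2 => "c2"
  'b' x 1 => "b1"
Compressed: "c1a1c1a1c2b1"
Compressed length: 12

12


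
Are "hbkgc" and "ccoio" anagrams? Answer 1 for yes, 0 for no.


Strings: "hbkgc", "ccoio"
Sorted first:  bcghk
Sorted second: ccioo
Differ at position 0: 'b' vs 'c' => not anagrams

0


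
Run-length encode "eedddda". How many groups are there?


Input: eedddda
Scanning for consecutive runs:
  Group 1: 'e' x 2 (positions 0-1)
  Group 2: 'd' x 4 (positions 2-5)
  Group 3: 'a' x 1 (positions 6-6)
Total groups: 3

3


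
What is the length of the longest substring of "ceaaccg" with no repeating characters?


Input: "ceaaccg"
Sliding window (track last position of each char):
  Position 0 ('c'): window [0,0] length 1 -- new best
  Position 1 ('e'): window [0,1] length 2 -- new best
  Position 2 ('a'): window [0,2] length 3 -- new best
  Position 3 ('a'): repeat (last at 2), move window start to 3
  Position 3 ('a'): window [3,3] length 1
  Position 4 ('c'): window [3,4] length 2
  Position 5 ('c'): repeat (last at 4), move window start to 5
  Position 5 ('c'): window [5,5] length 1
  Position 6 ('g'): window [5,6] length 2
Longest substring with no repeats: "cea" with length 3

3


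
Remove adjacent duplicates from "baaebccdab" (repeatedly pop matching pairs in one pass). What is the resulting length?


Input: baaebccdab
Stack-based adjacent duplicate removal:
  Read 'b': push. Stack: b
  Read 'a': push. Stack: ba
  Read 'a': matches stack top 'a' => pop. Stack: b
  Read 'e': push. Stack: be
  Read 'b': push. Stack: beb
  Read 'c': push. Stack: bebc
  Read 'c': matches stack top 'c' => pop. Stack: beb
  Read 'd': push. Stack: bebd
  Read 'a': push. Stack: bebda
  Read 'b': push. Stack: bebdab
Final stack: "bebdab" (length 6)

6


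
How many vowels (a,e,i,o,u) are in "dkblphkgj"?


Input: dkblphkgj
Checking each character:
  'd' at position 0: consonant
  'k' at position 1: consonant
  'b' at position 2: consonant
  'l' at position 3: consonant
  'p' at position 4: consonant
  'h' at position 5: consonant
  'k' at position 6: consonant
  'g' at position 7: consonant
  'j' at position 8: consonant
Total vowels: 0

0


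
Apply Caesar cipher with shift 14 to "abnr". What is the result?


Caesar cipher: shift "abnr" by 14
  'a' (pos 0) + 14 = pos 14 = 'o'
  'b' (pos 1) + 14 = pos 15 = 'p'
  'n' (pos 13) + 14 = pos 1 = 'b'
  'r' (pos 17) + 14 = pos 5 = 'f'
Result: opbf

opbf


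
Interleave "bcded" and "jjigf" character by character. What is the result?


Interleaving "bcded" and "jjigf":
  Position 0: 'b' from first, 'j' from second => "bj"
  Position 1: 'c' from first, 'j' from second => "cj"
  Position 2: 'd' from first, 'i' from second => "di"
  Position 3: 'e' from first, 'g' from second => "eg"
  Position 4: 'd' from first, 'f' from second => "df"
Result: bjcjdiegdf

bjcjdiegdf


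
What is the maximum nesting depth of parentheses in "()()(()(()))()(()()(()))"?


Input: "()()(()(()))()(()()(()))"
Tracking depth:
  Position 0 '(': depth becomes 1
  Position 1 ')': depth becomes 0
  Position 2 '(': depth becomes 1
  Position 3 ')': depth becomes 0
  Position 4 '(': depth becomes 1
  Position 5 '(': depth becomes 2
  Position 6 ')': depth becomes 1
  Position 7 '(': depth becomes 2
  Position 8 '(': depth becomes 3
  Position 9 ')': depth becomes 2
  Position 10 ')': depth becomes 1
  Position 11 ')': depth becomes 0
  Position 12 '(': depth becomes 1
  Position 13 ')': depth becomes 0
  Position 14 '(': depth becomes 1
  Position 15 '(': depth becomes 2
  Position 16 ')': depth becomes 1
  Position 17 '(': depth becomes 2
  Position 18 ')': depth becomes 1
  Position 19 '(': depth becomes 2
  Position 20 '(': depth becomes 3
  Position 21 ')': depth becomes 2
  Position 22 ')': depth becomes 1
  Position 23 ')': depth becomes 0
Maximum depth reached: 3

3
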